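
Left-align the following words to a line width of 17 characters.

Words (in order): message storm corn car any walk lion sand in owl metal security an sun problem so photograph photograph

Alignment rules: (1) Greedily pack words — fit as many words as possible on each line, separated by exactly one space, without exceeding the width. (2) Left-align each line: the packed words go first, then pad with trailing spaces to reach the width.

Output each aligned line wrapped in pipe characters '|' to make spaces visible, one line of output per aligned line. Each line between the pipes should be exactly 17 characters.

Line 1: ['message', 'storm'] (min_width=13, slack=4)
Line 2: ['corn', 'car', 'any', 'walk'] (min_width=17, slack=0)
Line 3: ['lion', 'sand', 'in', 'owl'] (min_width=16, slack=1)
Line 4: ['metal', 'security', 'an'] (min_width=17, slack=0)
Line 5: ['sun', 'problem', 'so'] (min_width=14, slack=3)
Line 6: ['photograph'] (min_width=10, slack=7)
Line 7: ['photograph'] (min_width=10, slack=7)

Answer: |message storm    |
|corn car any walk|
|lion sand in owl |
|metal security an|
|sun problem so   |
|photograph       |
|photograph       |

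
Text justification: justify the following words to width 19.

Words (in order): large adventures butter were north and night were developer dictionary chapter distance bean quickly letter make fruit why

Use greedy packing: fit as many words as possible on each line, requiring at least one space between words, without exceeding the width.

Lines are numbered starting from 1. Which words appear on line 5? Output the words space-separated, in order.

Answer: dictionary chapter

Derivation:
Line 1: ['large', 'adventures'] (min_width=16, slack=3)
Line 2: ['butter', 'were', 'north'] (min_width=17, slack=2)
Line 3: ['and', 'night', 'were'] (min_width=14, slack=5)
Line 4: ['developer'] (min_width=9, slack=10)
Line 5: ['dictionary', 'chapter'] (min_width=18, slack=1)
Line 6: ['distance', 'bean'] (min_width=13, slack=6)
Line 7: ['quickly', 'letter', 'make'] (min_width=19, slack=0)
Line 8: ['fruit', 'why'] (min_width=9, slack=10)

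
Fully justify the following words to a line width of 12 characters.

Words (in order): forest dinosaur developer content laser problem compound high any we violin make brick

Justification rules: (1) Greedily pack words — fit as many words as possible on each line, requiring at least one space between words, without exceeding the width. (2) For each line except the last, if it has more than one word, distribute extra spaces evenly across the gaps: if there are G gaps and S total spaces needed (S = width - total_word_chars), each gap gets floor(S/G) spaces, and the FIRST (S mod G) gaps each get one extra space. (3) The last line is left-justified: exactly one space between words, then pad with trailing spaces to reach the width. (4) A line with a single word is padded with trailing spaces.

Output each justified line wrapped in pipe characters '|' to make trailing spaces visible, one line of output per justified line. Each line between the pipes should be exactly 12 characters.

Line 1: ['forest'] (min_width=6, slack=6)
Line 2: ['dinosaur'] (min_width=8, slack=4)
Line 3: ['developer'] (min_width=9, slack=3)
Line 4: ['content'] (min_width=7, slack=5)
Line 5: ['laser'] (min_width=5, slack=7)
Line 6: ['problem'] (min_width=7, slack=5)
Line 7: ['compound'] (min_width=8, slack=4)
Line 8: ['high', 'any', 'we'] (min_width=11, slack=1)
Line 9: ['violin', 'make'] (min_width=11, slack=1)
Line 10: ['brick'] (min_width=5, slack=7)

Answer: |forest      |
|dinosaur    |
|developer   |
|content     |
|laser       |
|problem     |
|compound    |
|high  any we|
|violin  make|
|brick       |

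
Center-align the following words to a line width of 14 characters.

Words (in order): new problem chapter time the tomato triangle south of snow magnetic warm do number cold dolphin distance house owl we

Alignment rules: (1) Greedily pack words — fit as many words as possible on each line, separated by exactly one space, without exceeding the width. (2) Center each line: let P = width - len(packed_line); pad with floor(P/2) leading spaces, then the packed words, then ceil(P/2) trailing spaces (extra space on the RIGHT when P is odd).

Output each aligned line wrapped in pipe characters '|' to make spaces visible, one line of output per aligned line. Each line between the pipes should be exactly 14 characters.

Answer: | new problem  |
| chapter time |
|  the tomato  |
|triangle south|
|   of snow    |
|magnetic warm |
|do number cold|
|   dolphin    |
|distance house|
|    owl we    |

Derivation:
Line 1: ['new', 'problem'] (min_width=11, slack=3)
Line 2: ['chapter', 'time'] (min_width=12, slack=2)
Line 3: ['the', 'tomato'] (min_width=10, slack=4)
Line 4: ['triangle', 'south'] (min_width=14, slack=0)
Line 5: ['of', 'snow'] (min_width=7, slack=7)
Line 6: ['magnetic', 'warm'] (min_width=13, slack=1)
Line 7: ['do', 'number', 'cold'] (min_width=14, slack=0)
Line 8: ['dolphin'] (min_width=7, slack=7)
Line 9: ['distance', 'house'] (min_width=14, slack=0)
Line 10: ['owl', 'we'] (min_width=6, slack=8)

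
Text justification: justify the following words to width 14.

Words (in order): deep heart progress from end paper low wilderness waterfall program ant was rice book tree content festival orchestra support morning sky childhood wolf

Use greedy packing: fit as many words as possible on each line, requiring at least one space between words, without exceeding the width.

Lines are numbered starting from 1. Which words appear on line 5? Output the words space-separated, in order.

Answer: waterfall

Derivation:
Line 1: ['deep', 'heart'] (min_width=10, slack=4)
Line 2: ['progress', 'from'] (min_width=13, slack=1)
Line 3: ['end', 'paper', 'low'] (min_width=13, slack=1)
Line 4: ['wilderness'] (min_width=10, slack=4)
Line 5: ['waterfall'] (min_width=9, slack=5)
Line 6: ['program', 'ant'] (min_width=11, slack=3)
Line 7: ['was', 'rice', 'book'] (min_width=13, slack=1)
Line 8: ['tree', 'content'] (min_width=12, slack=2)
Line 9: ['festival'] (min_width=8, slack=6)
Line 10: ['orchestra'] (min_width=9, slack=5)
Line 11: ['support'] (min_width=7, slack=7)
Line 12: ['morning', 'sky'] (min_width=11, slack=3)
Line 13: ['childhood', 'wolf'] (min_width=14, slack=0)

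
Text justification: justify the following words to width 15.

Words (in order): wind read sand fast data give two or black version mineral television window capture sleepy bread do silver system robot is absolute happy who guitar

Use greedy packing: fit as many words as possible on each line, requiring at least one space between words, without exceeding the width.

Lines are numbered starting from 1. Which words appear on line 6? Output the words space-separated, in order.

Answer: window capture

Derivation:
Line 1: ['wind', 'read', 'sand'] (min_width=14, slack=1)
Line 2: ['fast', 'data', 'give'] (min_width=14, slack=1)
Line 3: ['two', 'or', 'black'] (min_width=12, slack=3)
Line 4: ['version', 'mineral'] (min_width=15, slack=0)
Line 5: ['television'] (min_width=10, slack=5)
Line 6: ['window', 'capture'] (min_width=14, slack=1)
Line 7: ['sleepy', 'bread', 'do'] (min_width=15, slack=0)
Line 8: ['silver', 'system'] (min_width=13, slack=2)
Line 9: ['robot', 'is'] (min_width=8, slack=7)
Line 10: ['absolute', 'happy'] (min_width=14, slack=1)
Line 11: ['who', 'guitar'] (min_width=10, slack=5)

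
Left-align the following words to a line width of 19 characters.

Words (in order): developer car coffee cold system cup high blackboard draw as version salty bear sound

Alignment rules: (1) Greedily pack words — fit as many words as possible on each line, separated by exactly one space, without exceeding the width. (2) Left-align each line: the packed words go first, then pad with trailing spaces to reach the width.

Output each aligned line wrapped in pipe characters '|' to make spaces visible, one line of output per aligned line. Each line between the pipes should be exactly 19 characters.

Answer: |developer car      |
|coffee cold system |
|cup high blackboard|
|draw as version    |
|salty bear sound   |

Derivation:
Line 1: ['developer', 'car'] (min_width=13, slack=6)
Line 2: ['coffee', 'cold', 'system'] (min_width=18, slack=1)
Line 3: ['cup', 'high', 'blackboard'] (min_width=19, slack=0)
Line 4: ['draw', 'as', 'version'] (min_width=15, slack=4)
Line 5: ['salty', 'bear', 'sound'] (min_width=16, slack=3)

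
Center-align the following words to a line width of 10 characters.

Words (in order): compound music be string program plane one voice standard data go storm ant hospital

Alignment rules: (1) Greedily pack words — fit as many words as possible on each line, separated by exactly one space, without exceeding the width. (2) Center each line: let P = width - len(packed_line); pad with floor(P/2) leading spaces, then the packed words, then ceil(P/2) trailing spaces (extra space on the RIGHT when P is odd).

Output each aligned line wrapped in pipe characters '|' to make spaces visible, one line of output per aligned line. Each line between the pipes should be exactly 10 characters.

Answer: | compound |
| music be |
|  string  |
| program  |
|plane one |
|  voice   |
| standard |
| data go  |
|storm ant |
| hospital |

Derivation:
Line 1: ['compound'] (min_width=8, slack=2)
Line 2: ['music', 'be'] (min_width=8, slack=2)
Line 3: ['string'] (min_width=6, slack=4)
Line 4: ['program'] (min_width=7, slack=3)
Line 5: ['plane', 'one'] (min_width=9, slack=1)
Line 6: ['voice'] (min_width=5, slack=5)
Line 7: ['standard'] (min_width=8, slack=2)
Line 8: ['data', 'go'] (min_width=7, slack=3)
Line 9: ['storm', 'ant'] (min_width=9, slack=1)
Line 10: ['hospital'] (min_width=8, slack=2)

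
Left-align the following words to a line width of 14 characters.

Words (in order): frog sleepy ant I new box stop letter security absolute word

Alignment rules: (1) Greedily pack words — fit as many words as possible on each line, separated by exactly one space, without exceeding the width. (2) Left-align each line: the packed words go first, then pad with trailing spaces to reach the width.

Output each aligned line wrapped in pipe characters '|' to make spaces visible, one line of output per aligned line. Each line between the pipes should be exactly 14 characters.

Answer: |frog sleepy   |
|ant I new box |
|stop letter   |
|security      |
|absolute word |

Derivation:
Line 1: ['frog', 'sleepy'] (min_width=11, slack=3)
Line 2: ['ant', 'I', 'new', 'box'] (min_width=13, slack=1)
Line 3: ['stop', 'letter'] (min_width=11, slack=3)
Line 4: ['security'] (min_width=8, slack=6)
Line 5: ['absolute', 'word'] (min_width=13, slack=1)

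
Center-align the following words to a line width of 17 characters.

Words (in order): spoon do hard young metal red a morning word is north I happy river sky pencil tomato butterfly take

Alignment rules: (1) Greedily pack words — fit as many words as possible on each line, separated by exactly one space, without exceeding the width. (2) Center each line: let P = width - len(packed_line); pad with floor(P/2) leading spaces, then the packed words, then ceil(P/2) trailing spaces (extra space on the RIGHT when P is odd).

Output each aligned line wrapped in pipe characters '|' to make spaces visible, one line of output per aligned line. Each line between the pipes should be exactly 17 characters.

Line 1: ['spoon', 'do', 'hard'] (min_width=13, slack=4)
Line 2: ['young', 'metal', 'red', 'a'] (min_width=17, slack=0)
Line 3: ['morning', 'word', 'is'] (min_width=15, slack=2)
Line 4: ['north', 'I', 'happy'] (min_width=13, slack=4)
Line 5: ['river', 'sky', 'pencil'] (min_width=16, slack=1)
Line 6: ['tomato', 'butterfly'] (min_width=16, slack=1)
Line 7: ['take'] (min_width=4, slack=13)

Answer: |  spoon do hard  |
|young metal red a|
| morning word is |
|  north I happy  |
|river sky pencil |
|tomato butterfly |
|      take       |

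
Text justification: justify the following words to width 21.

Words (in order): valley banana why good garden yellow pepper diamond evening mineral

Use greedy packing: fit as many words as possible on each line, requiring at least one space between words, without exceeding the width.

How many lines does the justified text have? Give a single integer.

Line 1: ['valley', 'banana', 'why'] (min_width=17, slack=4)
Line 2: ['good', 'garden', 'yellow'] (min_width=18, slack=3)
Line 3: ['pepper', 'diamond'] (min_width=14, slack=7)
Line 4: ['evening', 'mineral'] (min_width=15, slack=6)
Total lines: 4

Answer: 4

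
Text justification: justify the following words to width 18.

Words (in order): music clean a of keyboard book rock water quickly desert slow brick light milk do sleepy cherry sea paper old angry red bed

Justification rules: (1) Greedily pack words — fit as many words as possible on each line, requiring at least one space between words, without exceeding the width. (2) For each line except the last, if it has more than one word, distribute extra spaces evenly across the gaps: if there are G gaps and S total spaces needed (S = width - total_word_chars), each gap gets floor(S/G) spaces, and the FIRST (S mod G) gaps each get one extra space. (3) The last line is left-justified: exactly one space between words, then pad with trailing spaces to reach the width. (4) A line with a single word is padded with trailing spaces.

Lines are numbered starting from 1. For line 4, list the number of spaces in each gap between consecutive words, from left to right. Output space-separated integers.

Line 1: ['music', 'clean', 'a', 'of'] (min_width=16, slack=2)
Line 2: ['keyboard', 'book', 'rock'] (min_width=18, slack=0)
Line 3: ['water', 'quickly'] (min_width=13, slack=5)
Line 4: ['desert', 'slow', 'brick'] (min_width=17, slack=1)
Line 5: ['light', 'milk', 'do'] (min_width=13, slack=5)
Line 6: ['sleepy', 'cherry', 'sea'] (min_width=17, slack=1)
Line 7: ['paper', 'old', 'angry'] (min_width=15, slack=3)
Line 8: ['red', 'bed'] (min_width=7, slack=11)

Answer: 2 1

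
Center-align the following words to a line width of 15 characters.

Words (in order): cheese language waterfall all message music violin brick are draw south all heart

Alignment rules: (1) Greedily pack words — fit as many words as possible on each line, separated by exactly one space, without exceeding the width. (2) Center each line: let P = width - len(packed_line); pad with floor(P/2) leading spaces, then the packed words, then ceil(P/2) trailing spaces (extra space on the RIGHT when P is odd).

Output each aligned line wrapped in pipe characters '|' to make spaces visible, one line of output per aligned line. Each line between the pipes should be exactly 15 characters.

Answer: |cheese language|
| waterfall all |
| message music |
| violin brick  |
|are draw south |
|   all heart   |

Derivation:
Line 1: ['cheese', 'language'] (min_width=15, slack=0)
Line 2: ['waterfall', 'all'] (min_width=13, slack=2)
Line 3: ['message', 'music'] (min_width=13, slack=2)
Line 4: ['violin', 'brick'] (min_width=12, slack=3)
Line 5: ['are', 'draw', 'south'] (min_width=14, slack=1)
Line 6: ['all', 'heart'] (min_width=9, slack=6)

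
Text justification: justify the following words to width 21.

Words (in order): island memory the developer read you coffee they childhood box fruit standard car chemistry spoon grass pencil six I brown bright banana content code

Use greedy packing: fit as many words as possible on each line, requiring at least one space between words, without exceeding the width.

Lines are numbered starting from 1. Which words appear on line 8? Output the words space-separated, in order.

Line 1: ['island', 'memory', 'the'] (min_width=17, slack=4)
Line 2: ['developer', 'read', 'you'] (min_width=18, slack=3)
Line 3: ['coffee', 'they', 'childhood'] (min_width=21, slack=0)
Line 4: ['box', 'fruit', 'standard'] (min_width=18, slack=3)
Line 5: ['car', 'chemistry', 'spoon'] (min_width=19, slack=2)
Line 6: ['grass', 'pencil', 'six', 'I'] (min_width=18, slack=3)
Line 7: ['brown', 'bright', 'banana'] (min_width=19, slack=2)
Line 8: ['content', 'code'] (min_width=12, slack=9)

Answer: content code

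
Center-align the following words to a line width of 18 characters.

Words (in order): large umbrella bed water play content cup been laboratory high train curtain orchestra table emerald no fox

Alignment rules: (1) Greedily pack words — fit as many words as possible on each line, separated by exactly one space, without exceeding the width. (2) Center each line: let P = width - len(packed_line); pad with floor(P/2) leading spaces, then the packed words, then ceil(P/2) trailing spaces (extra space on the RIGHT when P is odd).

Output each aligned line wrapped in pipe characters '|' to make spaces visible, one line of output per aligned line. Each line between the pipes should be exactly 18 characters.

Answer: |large umbrella bed|
|water play content|
|     cup been     |
| laboratory high  |
|  train curtain   |
| orchestra table  |
|  emerald no fox  |

Derivation:
Line 1: ['large', 'umbrella', 'bed'] (min_width=18, slack=0)
Line 2: ['water', 'play', 'content'] (min_width=18, slack=0)
Line 3: ['cup', 'been'] (min_width=8, slack=10)
Line 4: ['laboratory', 'high'] (min_width=15, slack=3)
Line 5: ['train', 'curtain'] (min_width=13, slack=5)
Line 6: ['orchestra', 'table'] (min_width=15, slack=3)
Line 7: ['emerald', 'no', 'fox'] (min_width=14, slack=4)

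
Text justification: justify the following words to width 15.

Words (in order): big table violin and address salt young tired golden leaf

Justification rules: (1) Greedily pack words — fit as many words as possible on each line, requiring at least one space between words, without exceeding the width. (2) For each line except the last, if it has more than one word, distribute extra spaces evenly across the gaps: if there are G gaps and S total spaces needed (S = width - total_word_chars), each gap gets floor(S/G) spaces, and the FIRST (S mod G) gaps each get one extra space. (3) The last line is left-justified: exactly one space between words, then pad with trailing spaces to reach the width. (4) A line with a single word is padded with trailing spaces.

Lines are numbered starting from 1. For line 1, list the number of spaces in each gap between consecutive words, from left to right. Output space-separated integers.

Line 1: ['big', 'table'] (min_width=9, slack=6)
Line 2: ['violin', 'and'] (min_width=10, slack=5)
Line 3: ['address', 'salt'] (min_width=12, slack=3)
Line 4: ['young', 'tired'] (min_width=11, slack=4)
Line 5: ['golden', 'leaf'] (min_width=11, slack=4)

Answer: 7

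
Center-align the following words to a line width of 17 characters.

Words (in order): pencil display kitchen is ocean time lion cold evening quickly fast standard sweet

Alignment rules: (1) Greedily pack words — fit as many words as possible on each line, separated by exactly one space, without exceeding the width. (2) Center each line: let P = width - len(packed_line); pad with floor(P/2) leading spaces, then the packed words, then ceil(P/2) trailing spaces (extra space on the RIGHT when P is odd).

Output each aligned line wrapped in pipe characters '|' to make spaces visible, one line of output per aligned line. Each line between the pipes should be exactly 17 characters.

Line 1: ['pencil', 'display'] (min_width=14, slack=3)
Line 2: ['kitchen', 'is', 'ocean'] (min_width=16, slack=1)
Line 3: ['time', 'lion', 'cold'] (min_width=14, slack=3)
Line 4: ['evening', 'quickly'] (min_width=15, slack=2)
Line 5: ['fast', 'standard'] (min_width=13, slack=4)
Line 6: ['sweet'] (min_width=5, slack=12)

Answer: | pencil display  |
|kitchen is ocean |
| time lion cold  |
| evening quickly |
|  fast standard  |
|      sweet      |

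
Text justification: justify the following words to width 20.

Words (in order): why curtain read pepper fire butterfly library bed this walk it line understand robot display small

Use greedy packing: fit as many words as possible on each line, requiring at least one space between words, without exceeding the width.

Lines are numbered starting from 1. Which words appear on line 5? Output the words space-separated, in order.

Line 1: ['why', 'curtain', 'read'] (min_width=16, slack=4)
Line 2: ['pepper', 'fire'] (min_width=11, slack=9)
Line 3: ['butterfly', 'library'] (min_width=17, slack=3)
Line 4: ['bed', 'this', 'walk', 'it'] (min_width=16, slack=4)
Line 5: ['line', 'understand'] (min_width=15, slack=5)
Line 6: ['robot', 'display', 'small'] (min_width=19, slack=1)

Answer: line understand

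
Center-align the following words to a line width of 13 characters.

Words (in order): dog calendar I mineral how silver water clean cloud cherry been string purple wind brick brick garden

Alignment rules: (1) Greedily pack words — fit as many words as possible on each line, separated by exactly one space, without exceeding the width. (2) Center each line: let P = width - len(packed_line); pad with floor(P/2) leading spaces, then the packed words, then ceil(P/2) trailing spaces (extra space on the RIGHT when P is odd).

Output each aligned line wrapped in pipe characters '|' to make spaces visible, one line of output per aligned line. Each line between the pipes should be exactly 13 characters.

Line 1: ['dog', 'calendar'] (min_width=12, slack=1)
Line 2: ['I', 'mineral', 'how'] (min_width=13, slack=0)
Line 3: ['silver', 'water'] (min_width=12, slack=1)
Line 4: ['clean', 'cloud'] (min_width=11, slack=2)
Line 5: ['cherry', 'been'] (min_width=11, slack=2)
Line 6: ['string', 'purple'] (min_width=13, slack=0)
Line 7: ['wind', 'brick'] (min_width=10, slack=3)
Line 8: ['brick', 'garden'] (min_width=12, slack=1)

Answer: |dog calendar |
|I mineral how|
|silver water |
| clean cloud |
| cherry been |
|string purple|
| wind brick  |
|brick garden |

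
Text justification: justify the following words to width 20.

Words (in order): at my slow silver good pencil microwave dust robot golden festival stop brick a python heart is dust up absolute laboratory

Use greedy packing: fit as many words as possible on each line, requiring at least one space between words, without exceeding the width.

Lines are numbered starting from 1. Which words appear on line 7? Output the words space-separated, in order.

Line 1: ['at', 'my', 'slow', 'silver'] (min_width=17, slack=3)
Line 2: ['good', 'pencil'] (min_width=11, slack=9)
Line 3: ['microwave', 'dust', 'robot'] (min_width=20, slack=0)
Line 4: ['golden', 'festival', 'stop'] (min_width=20, slack=0)
Line 5: ['brick', 'a', 'python', 'heart'] (min_width=20, slack=0)
Line 6: ['is', 'dust', 'up', 'absolute'] (min_width=19, slack=1)
Line 7: ['laboratory'] (min_width=10, slack=10)

Answer: laboratory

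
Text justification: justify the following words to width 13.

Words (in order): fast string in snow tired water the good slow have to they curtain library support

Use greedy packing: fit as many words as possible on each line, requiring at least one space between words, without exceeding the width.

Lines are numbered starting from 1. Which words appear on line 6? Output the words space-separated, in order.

Answer: curtain

Derivation:
Line 1: ['fast', 'string'] (min_width=11, slack=2)
Line 2: ['in', 'snow', 'tired'] (min_width=13, slack=0)
Line 3: ['water', 'the'] (min_width=9, slack=4)
Line 4: ['good', 'slow'] (min_width=9, slack=4)
Line 5: ['have', 'to', 'they'] (min_width=12, slack=1)
Line 6: ['curtain'] (min_width=7, slack=6)
Line 7: ['library'] (min_width=7, slack=6)
Line 8: ['support'] (min_width=7, slack=6)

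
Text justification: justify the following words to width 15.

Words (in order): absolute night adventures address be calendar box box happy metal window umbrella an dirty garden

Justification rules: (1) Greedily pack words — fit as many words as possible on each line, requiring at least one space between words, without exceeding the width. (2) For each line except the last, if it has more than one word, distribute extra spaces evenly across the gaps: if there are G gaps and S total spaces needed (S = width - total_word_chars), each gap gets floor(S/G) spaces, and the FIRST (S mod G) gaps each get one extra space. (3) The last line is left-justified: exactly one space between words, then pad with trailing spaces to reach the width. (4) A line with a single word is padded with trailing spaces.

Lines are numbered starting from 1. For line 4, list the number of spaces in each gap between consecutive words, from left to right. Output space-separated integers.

Answer: 4

Derivation:
Line 1: ['absolute', 'night'] (min_width=14, slack=1)
Line 2: ['adventures'] (min_width=10, slack=5)
Line 3: ['address', 'be'] (min_width=10, slack=5)
Line 4: ['calendar', 'box'] (min_width=12, slack=3)
Line 5: ['box', 'happy', 'metal'] (min_width=15, slack=0)
Line 6: ['window', 'umbrella'] (min_width=15, slack=0)
Line 7: ['an', 'dirty', 'garden'] (min_width=15, slack=0)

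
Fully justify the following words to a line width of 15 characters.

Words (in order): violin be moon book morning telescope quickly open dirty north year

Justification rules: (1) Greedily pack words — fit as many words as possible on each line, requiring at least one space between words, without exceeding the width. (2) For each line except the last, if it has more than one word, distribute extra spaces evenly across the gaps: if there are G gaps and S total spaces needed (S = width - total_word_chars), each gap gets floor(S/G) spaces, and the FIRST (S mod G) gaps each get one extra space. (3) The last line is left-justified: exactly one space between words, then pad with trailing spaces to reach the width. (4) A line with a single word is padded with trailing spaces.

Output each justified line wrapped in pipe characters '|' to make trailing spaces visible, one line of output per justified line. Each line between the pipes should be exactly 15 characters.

Answer: |violin  be moon|
|book    morning|
|telescope      |
|quickly    open|
|dirty     north|
|year           |

Derivation:
Line 1: ['violin', 'be', 'moon'] (min_width=14, slack=1)
Line 2: ['book', 'morning'] (min_width=12, slack=3)
Line 3: ['telescope'] (min_width=9, slack=6)
Line 4: ['quickly', 'open'] (min_width=12, slack=3)
Line 5: ['dirty', 'north'] (min_width=11, slack=4)
Line 6: ['year'] (min_width=4, slack=11)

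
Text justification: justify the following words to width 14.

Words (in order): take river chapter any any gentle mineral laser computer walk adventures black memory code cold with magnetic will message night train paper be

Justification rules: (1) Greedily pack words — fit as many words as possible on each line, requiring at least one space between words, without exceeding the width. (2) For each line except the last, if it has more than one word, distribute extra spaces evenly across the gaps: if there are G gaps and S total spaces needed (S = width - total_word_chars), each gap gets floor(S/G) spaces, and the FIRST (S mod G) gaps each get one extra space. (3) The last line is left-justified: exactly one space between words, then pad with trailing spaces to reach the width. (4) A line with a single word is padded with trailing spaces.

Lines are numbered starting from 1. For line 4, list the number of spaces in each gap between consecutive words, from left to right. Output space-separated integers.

Answer: 2

Derivation:
Line 1: ['take', 'river'] (min_width=10, slack=4)
Line 2: ['chapter', 'any'] (min_width=11, slack=3)
Line 3: ['any', 'gentle'] (min_width=10, slack=4)
Line 4: ['mineral', 'laser'] (min_width=13, slack=1)
Line 5: ['computer', 'walk'] (min_width=13, slack=1)
Line 6: ['adventures'] (min_width=10, slack=4)
Line 7: ['black', 'memory'] (min_width=12, slack=2)
Line 8: ['code', 'cold', 'with'] (min_width=14, slack=0)
Line 9: ['magnetic', 'will'] (min_width=13, slack=1)
Line 10: ['message', 'night'] (min_width=13, slack=1)
Line 11: ['train', 'paper', 'be'] (min_width=14, slack=0)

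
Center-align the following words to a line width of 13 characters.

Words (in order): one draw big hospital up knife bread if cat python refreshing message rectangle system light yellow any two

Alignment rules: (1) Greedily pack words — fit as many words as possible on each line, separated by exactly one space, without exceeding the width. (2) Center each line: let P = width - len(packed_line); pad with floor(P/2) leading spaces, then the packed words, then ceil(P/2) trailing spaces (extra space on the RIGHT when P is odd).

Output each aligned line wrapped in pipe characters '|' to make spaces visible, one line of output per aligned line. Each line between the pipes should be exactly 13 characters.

Line 1: ['one', 'draw', 'big'] (min_width=12, slack=1)
Line 2: ['hospital', 'up'] (min_width=11, slack=2)
Line 3: ['knife', 'bread'] (min_width=11, slack=2)
Line 4: ['if', 'cat', 'python'] (min_width=13, slack=0)
Line 5: ['refreshing'] (min_width=10, slack=3)
Line 6: ['message'] (min_width=7, slack=6)
Line 7: ['rectangle'] (min_width=9, slack=4)
Line 8: ['system', 'light'] (min_width=12, slack=1)
Line 9: ['yellow', 'any'] (min_width=10, slack=3)
Line 10: ['two'] (min_width=3, slack=10)

Answer: |one draw big |
| hospital up |
| knife bread |
|if cat python|
| refreshing  |
|   message   |
|  rectangle  |
|system light |
| yellow any  |
|     two     |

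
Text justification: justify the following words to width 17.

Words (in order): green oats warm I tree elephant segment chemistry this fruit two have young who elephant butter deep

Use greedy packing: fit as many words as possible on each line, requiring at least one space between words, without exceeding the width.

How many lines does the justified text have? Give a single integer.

Answer: 7

Derivation:
Line 1: ['green', 'oats', 'warm', 'I'] (min_width=17, slack=0)
Line 2: ['tree', 'elephant'] (min_width=13, slack=4)
Line 3: ['segment', 'chemistry'] (min_width=17, slack=0)
Line 4: ['this', 'fruit', 'two'] (min_width=14, slack=3)
Line 5: ['have', 'young', 'who'] (min_width=14, slack=3)
Line 6: ['elephant', 'butter'] (min_width=15, slack=2)
Line 7: ['deep'] (min_width=4, slack=13)
Total lines: 7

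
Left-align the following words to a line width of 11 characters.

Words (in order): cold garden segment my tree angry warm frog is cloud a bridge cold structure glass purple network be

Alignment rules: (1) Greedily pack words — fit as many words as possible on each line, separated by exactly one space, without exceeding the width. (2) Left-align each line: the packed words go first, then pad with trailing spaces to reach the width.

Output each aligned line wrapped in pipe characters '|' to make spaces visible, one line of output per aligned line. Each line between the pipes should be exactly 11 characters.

Line 1: ['cold', 'garden'] (min_width=11, slack=0)
Line 2: ['segment', 'my'] (min_width=10, slack=1)
Line 3: ['tree', 'angry'] (min_width=10, slack=1)
Line 4: ['warm', 'frog'] (min_width=9, slack=2)
Line 5: ['is', 'cloud', 'a'] (min_width=10, slack=1)
Line 6: ['bridge', 'cold'] (min_width=11, slack=0)
Line 7: ['structure'] (min_width=9, slack=2)
Line 8: ['glass'] (min_width=5, slack=6)
Line 9: ['purple'] (min_width=6, slack=5)
Line 10: ['network', 'be'] (min_width=10, slack=1)

Answer: |cold garden|
|segment my |
|tree angry |
|warm frog  |
|is cloud a |
|bridge cold|
|structure  |
|glass      |
|purple     |
|network be |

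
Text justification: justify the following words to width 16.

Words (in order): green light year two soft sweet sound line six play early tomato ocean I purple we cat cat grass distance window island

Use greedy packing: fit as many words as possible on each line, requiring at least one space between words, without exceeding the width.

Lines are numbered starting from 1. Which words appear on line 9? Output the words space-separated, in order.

Line 1: ['green', 'light', 'year'] (min_width=16, slack=0)
Line 2: ['two', 'soft', 'sweet'] (min_width=14, slack=2)
Line 3: ['sound', 'line', 'six'] (min_width=14, slack=2)
Line 4: ['play', 'early'] (min_width=10, slack=6)
Line 5: ['tomato', 'ocean', 'I'] (min_width=14, slack=2)
Line 6: ['purple', 'we', 'cat'] (min_width=13, slack=3)
Line 7: ['cat', 'grass'] (min_width=9, slack=7)
Line 8: ['distance', 'window'] (min_width=15, slack=1)
Line 9: ['island'] (min_width=6, slack=10)

Answer: island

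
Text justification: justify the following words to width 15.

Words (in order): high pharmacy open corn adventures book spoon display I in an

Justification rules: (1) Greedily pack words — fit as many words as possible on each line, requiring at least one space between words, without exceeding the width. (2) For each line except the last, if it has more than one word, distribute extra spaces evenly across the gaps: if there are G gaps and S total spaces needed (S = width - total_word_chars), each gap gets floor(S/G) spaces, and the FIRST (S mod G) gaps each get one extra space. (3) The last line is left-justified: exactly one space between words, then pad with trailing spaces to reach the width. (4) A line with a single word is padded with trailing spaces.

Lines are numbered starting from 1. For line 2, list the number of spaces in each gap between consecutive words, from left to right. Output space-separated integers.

Answer: 7

Derivation:
Line 1: ['high', 'pharmacy'] (min_width=13, slack=2)
Line 2: ['open', 'corn'] (min_width=9, slack=6)
Line 3: ['adventures', 'book'] (min_width=15, slack=0)
Line 4: ['spoon', 'display', 'I'] (min_width=15, slack=0)
Line 5: ['in', 'an'] (min_width=5, slack=10)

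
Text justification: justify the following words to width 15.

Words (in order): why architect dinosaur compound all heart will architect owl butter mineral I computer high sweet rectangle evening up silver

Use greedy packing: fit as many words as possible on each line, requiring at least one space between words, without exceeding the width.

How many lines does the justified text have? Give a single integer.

Line 1: ['why', 'architect'] (min_width=13, slack=2)
Line 2: ['dinosaur'] (min_width=8, slack=7)
Line 3: ['compound', 'all'] (min_width=12, slack=3)
Line 4: ['heart', 'will'] (min_width=10, slack=5)
Line 5: ['architect', 'owl'] (min_width=13, slack=2)
Line 6: ['butter', 'mineral'] (min_width=14, slack=1)
Line 7: ['I', 'computer', 'high'] (min_width=15, slack=0)
Line 8: ['sweet', 'rectangle'] (min_width=15, slack=0)
Line 9: ['evening', 'up'] (min_width=10, slack=5)
Line 10: ['silver'] (min_width=6, slack=9)
Total lines: 10

Answer: 10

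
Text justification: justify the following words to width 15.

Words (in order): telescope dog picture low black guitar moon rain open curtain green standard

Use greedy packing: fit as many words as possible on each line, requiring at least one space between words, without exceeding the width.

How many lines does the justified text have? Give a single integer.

Answer: 6

Derivation:
Line 1: ['telescope', 'dog'] (min_width=13, slack=2)
Line 2: ['picture', 'low'] (min_width=11, slack=4)
Line 3: ['black', 'guitar'] (min_width=12, slack=3)
Line 4: ['moon', 'rain', 'open'] (min_width=14, slack=1)
Line 5: ['curtain', 'green'] (min_width=13, slack=2)
Line 6: ['standard'] (min_width=8, slack=7)
Total lines: 6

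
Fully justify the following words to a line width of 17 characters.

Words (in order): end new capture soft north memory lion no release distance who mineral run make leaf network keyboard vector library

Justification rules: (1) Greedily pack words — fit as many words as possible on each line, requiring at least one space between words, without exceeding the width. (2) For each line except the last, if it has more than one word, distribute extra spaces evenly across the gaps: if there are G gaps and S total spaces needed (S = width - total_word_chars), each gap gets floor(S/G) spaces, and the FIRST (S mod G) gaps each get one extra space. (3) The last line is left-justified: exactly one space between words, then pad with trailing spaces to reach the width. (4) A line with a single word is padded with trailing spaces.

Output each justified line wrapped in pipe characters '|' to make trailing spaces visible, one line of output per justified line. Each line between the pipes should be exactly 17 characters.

Answer: |end  new  capture|
|soft north memory|
|lion  no  release|
|distance      who|
|mineral  run make|
|leaf      network|
|keyboard   vector|
|library          |

Derivation:
Line 1: ['end', 'new', 'capture'] (min_width=15, slack=2)
Line 2: ['soft', 'north', 'memory'] (min_width=17, slack=0)
Line 3: ['lion', 'no', 'release'] (min_width=15, slack=2)
Line 4: ['distance', 'who'] (min_width=12, slack=5)
Line 5: ['mineral', 'run', 'make'] (min_width=16, slack=1)
Line 6: ['leaf', 'network'] (min_width=12, slack=5)
Line 7: ['keyboard', 'vector'] (min_width=15, slack=2)
Line 8: ['library'] (min_width=7, slack=10)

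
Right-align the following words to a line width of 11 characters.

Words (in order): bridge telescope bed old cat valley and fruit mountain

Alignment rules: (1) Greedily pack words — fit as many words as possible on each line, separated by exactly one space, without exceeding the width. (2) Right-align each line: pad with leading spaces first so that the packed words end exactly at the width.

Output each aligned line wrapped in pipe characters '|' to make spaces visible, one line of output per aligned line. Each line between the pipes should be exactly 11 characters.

Line 1: ['bridge'] (min_width=6, slack=5)
Line 2: ['telescope'] (min_width=9, slack=2)
Line 3: ['bed', 'old', 'cat'] (min_width=11, slack=0)
Line 4: ['valley', 'and'] (min_width=10, slack=1)
Line 5: ['fruit'] (min_width=5, slack=6)
Line 6: ['mountain'] (min_width=8, slack=3)

Answer: |     bridge|
|  telescope|
|bed old cat|
| valley and|
|      fruit|
|   mountain|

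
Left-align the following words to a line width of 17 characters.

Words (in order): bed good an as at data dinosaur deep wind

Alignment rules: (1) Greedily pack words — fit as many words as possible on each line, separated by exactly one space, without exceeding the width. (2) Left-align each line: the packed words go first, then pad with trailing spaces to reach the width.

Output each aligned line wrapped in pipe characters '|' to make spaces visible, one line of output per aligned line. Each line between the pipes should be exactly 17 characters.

Line 1: ['bed', 'good', 'an', 'as', 'at'] (min_width=17, slack=0)
Line 2: ['data', 'dinosaur'] (min_width=13, slack=4)
Line 3: ['deep', 'wind'] (min_width=9, slack=8)

Answer: |bed good an as at|
|data dinosaur    |
|deep wind        |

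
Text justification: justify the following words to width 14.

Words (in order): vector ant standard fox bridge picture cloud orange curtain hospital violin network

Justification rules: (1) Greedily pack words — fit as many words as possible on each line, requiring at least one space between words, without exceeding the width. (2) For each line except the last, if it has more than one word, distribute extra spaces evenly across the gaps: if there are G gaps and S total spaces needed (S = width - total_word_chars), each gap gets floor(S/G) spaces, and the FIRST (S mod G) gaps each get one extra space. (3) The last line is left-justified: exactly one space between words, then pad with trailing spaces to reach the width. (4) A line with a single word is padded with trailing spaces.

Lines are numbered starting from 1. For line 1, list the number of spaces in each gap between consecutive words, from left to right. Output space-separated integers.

Answer: 5

Derivation:
Line 1: ['vector', 'ant'] (min_width=10, slack=4)
Line 2: ['standard', 'fox'] (min_width=12, slack=2)
Line 3: ['bridge', 'picture'] (min_width=14, slack=0)
Line 4: ['cloud', 'orange'] (min_width=12, slack=2)
Line 5: ['curtain'] (min_width=7, slack=7)
Line 6: ['hospital'] (min_width=8, slack=6)
Line 7: ['violin', 'network'] (min_width=14, slack=0)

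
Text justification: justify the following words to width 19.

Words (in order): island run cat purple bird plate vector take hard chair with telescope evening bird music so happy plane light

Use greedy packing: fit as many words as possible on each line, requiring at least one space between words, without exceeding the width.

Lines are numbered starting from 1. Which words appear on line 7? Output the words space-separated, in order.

Answer: plane light

Derivation:
Line 1: ['island', 'run', 'cat'] (min_width=14, slack=5)
Line 2: ['purple', 'bird', 'plate'] (min_width=17, slack=2)
Line 3: ['vector', 'take', 'hard'] (min_width=16, slack=3)
Line 4: ['chair', 'with'] (min_width=10, slack=9)
Line 5: ['telescope', 'evening'] (min_width=17, slack=2)
Line 6: ['bird', 'music', 'so', 'happy'] (min_width=19, slack=0)
Line 7: ['plane', 'light'] (min_width=11, slack=8)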